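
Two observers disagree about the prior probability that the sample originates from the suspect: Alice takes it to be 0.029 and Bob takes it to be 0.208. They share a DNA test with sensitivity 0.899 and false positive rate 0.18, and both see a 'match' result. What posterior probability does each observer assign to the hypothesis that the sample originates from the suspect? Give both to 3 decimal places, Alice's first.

Alice: 0.130; Bob: 0.567

The likelihood ratio for a 'match' result is 0.899/0.18 = 4.9944.
Alice: prior odds 0.029/0.971 = 0.029866; posterior odds 0.14916; posterior probability 0.130.
Bob: prior odds 0.208/0.792 = 0.26263; posterior odds 1.3117; posterior probability 0.567.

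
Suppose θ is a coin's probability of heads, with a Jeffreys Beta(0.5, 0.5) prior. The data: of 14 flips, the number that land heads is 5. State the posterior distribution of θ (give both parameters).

Posterior: Beta(5.5, 9.5)

The binomial likelihood is conjugate to the Beta prior: with 5 successes and 9 failures, the posterior is Beta(0.5+5, 0.5+9) = Beta(5.5, 9.5).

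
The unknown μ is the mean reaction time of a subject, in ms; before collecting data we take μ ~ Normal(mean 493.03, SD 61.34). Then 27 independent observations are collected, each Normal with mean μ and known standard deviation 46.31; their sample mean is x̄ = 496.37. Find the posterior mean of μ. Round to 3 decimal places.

Prior precision 1/τ₀² = 1/61.34² = 0.00026577; data precision n/σ² = 27/46.31² = 0.0125897.
Posterior precision = 0.00026577 + 0.0125897 = 0.0128554.
Posterior mean = (0.00026577·493.03 + 0.0125897·496.37) / 0.0128554 = 496.301.

Posterior mean ≈ 496.301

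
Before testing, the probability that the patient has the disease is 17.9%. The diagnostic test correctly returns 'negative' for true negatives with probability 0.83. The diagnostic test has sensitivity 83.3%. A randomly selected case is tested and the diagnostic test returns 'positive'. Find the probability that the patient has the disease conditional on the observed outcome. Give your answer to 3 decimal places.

P(H | E) ≈ 0.517

Write H for 'the patient has the disease'. Prior odds H:¬H = 0.179/0.821 = 0.21803. For the 'positive' outcome, the likelihood ratio is 0.833/0.17 = 4.9000.
Posterior odds = 0.21803 × 4.9000 = 1.0683, so P(H|E) = 1.0683/(1+1.0683) = 0.517.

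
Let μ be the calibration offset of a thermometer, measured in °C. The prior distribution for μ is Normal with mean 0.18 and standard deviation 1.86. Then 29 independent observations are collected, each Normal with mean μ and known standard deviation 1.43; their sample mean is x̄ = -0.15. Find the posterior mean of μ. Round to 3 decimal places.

With known σ, the Normal prior is conjugate. Weight on the data is w = (n/σ²)/(n/σ² + 1/τ₀²) = 14.1816/(14.1816+0.289051) = 0.98003.
Posterior mean = w·x̄ + (1−w)·μ₀ = 0.98003·-0.15 + 0.019975·0.18 = -0.143.

Posterior mean ≈ -0.143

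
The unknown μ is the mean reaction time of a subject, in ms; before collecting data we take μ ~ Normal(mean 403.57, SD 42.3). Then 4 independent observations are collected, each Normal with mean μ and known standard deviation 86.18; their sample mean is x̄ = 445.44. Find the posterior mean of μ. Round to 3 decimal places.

Posterior mean ≈ 424.118

Prior precision 1/τ₀² = 1/42.3² = 0.00055888; data precision n/σ² = 4/86.18² = 0.00053858.
Posterior precision = 0.00055888 + 0.00053858 = 0.00109746.
Posterior mean = (0.00055888·403.57 + 0.00053858·445.44) / 0.00109746 = 424.118.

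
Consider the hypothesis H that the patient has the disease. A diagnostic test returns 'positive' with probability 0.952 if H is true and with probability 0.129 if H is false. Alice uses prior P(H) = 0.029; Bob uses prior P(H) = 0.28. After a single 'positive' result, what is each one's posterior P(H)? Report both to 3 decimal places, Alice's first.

Alice: 0.181; Bob: 0.742

P('+'|H) = 0.952, P('+'|¬H) = 0.129.
Alice: numerator 0.952·0.029 = 0.027608; evidence = 0.027608+0.129·0.971 = 0.15287; posterior = 0.181.
Bob: numerator 0.952·0.28 = 0.26656; evidence = 0.26656+0.129·0.72 = 0.35944; posterior = 0.742.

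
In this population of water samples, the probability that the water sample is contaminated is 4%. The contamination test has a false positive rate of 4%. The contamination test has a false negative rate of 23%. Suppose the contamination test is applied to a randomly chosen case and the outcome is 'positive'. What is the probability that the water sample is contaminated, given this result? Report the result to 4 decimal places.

P(H | E) ≈ 0.4451

Write H for 'the water sample is contaminated'. Prior odds H:¬H = 0.04/0.96 = 0.041667. For the 'positive' outcome, the likelihood ratio is 0.77/0.04 = 19.250.
Posterior odds = 0.041667 × 19.250 = 0.80208, so P(H|E) = 0.80208/(1+0.80208) = 0.4451.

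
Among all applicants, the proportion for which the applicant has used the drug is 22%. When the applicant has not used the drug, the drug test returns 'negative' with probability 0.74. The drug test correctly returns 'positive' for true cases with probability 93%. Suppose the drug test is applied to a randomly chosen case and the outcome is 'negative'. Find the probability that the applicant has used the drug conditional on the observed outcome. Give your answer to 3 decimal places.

Write H for 'the applicant has used the drug'. Prior odds H:¬H = 0.22/0.78 = 0.28205. For the 'negative' outcome, the likelihood ratio is 0.07/0.74 = 0.094595.
Posterior odds = 0.28205 × 0.094595 = 0.026681, so P(H|E) = 0.026681/(1+0.026681) = 0.026.

P(H | E) ≈ 0.026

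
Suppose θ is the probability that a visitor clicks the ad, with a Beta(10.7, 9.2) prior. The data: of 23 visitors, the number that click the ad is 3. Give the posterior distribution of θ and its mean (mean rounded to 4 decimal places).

Posterior: Beta(13.7, 29.2); mean ≈ 0.3193

The binomial likelihood is conjugate to the Beta prior: with 3 successes and 20 failures, the posterior is Beta(10.7+3, 9.2+20) = Beta(13.7, 29.2).
Posterior mean = α/(α+β) = 13.7/42.9 = 0.3193.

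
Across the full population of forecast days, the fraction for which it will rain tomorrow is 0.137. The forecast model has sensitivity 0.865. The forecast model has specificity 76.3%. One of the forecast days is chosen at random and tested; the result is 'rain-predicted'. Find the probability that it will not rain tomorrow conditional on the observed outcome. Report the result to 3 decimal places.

Write H for 'it will rain tomorrow'. Prior odds H:¬H = 0.137/0.863 = 0.15875. For the 'rain-predicted' outcome, the likelihood ratio is 0.865/0.237 = 3.6498.
Posterior odds = 0.15875 × 3.6498 = 0.57940, so P(H|E) = 0.57940/(1+0.57940) = 0.367. Then P(¬H|E) = 1 − 0.367 = 0.633.

P(¬H | E) ≈ 0.633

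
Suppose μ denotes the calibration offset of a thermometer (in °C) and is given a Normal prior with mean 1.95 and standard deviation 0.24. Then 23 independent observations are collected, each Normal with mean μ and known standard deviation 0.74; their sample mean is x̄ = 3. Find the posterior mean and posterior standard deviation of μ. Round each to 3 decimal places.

Posterior mean ≈ 2.693; posterior SD ≈ 0.130

Prior precision 1/τ₀² = 1/0.24² = 17.3611; data precision n/σ² = 23/0.74² = 42.0015.
Posterior precision = 17.3611 + 42.0015 = 59.3626, giving posterior SD = 1/√59.3626 = 0.130.
Posterior mean = (17.3611·1.95 + 42.0015·3) / 59.3626 = 2.693.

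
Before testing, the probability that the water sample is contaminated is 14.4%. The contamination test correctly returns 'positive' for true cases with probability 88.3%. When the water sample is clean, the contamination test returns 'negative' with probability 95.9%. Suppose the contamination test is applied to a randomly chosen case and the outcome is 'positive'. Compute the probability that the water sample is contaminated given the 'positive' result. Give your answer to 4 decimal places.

Let H be the event that the water sample is contaminated. P(H) = 0.144, so P(¬H) = 0.856. With E the 'positive' result, P(E|H) = 0.883 and P(E|¬H) = 0.041.
P(E) = 0.883·0.144 + 0.041·0.856 = 0.12715 + 0.035096 = 0.16225.
By Bayes' theorem, P(H|E) = 0.12715 / 0.16225 = 0.7837.

P(H | E) ≈ 0.7837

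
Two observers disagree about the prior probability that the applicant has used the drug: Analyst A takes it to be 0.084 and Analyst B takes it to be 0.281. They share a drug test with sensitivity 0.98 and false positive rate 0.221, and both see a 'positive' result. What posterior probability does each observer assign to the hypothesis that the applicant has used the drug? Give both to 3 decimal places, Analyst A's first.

Analyst A: 0.289; Analyst B: 0.634

The likelihood ratio for a 'positive' result is 0.98/0.221 = 4.4344.
Analyst A: prior odds 0.084/0.916 = 0.091703; posterior odds 0.40665; posterior probability 0.289.
Analyst B: prior odds 0.281/0.719 = 0.39082; posterior odds 1.7331; posterior probability 0.634.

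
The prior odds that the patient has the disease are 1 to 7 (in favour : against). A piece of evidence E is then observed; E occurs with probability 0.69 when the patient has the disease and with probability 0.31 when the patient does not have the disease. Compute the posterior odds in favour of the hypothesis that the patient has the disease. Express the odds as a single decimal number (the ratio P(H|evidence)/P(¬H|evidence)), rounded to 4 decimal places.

Posterior odds ≈ 0.3180

Prior odds = 1/7 = 0.14286. In log-odds, ln(0.14286) = -1.9459.
Add log likelihood ratio: ln(2.2258) = 0.80012.
Posterior log-odds = -1.1458, so posterior odds = exp(-1.1458) = 0.31797.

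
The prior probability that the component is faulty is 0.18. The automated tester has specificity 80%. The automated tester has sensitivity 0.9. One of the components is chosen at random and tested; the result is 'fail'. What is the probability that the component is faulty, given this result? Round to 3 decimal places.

Let H be the event that the component is faulty. P(H) = 0.18, so P(¬H) = 0.82. With E the 'fail' result, P(E|H) = 0.9 and P(E|¬H) = 0.2.
P(E) = 0.9·0.18 + 0.2·0.82 = 0.16200 + 0.16400 = 0.32600.
By Bayes' theorem, P(H|E) = 0.16200 / 0.32600 = 0.497.

P(H | E) ≈ 0.497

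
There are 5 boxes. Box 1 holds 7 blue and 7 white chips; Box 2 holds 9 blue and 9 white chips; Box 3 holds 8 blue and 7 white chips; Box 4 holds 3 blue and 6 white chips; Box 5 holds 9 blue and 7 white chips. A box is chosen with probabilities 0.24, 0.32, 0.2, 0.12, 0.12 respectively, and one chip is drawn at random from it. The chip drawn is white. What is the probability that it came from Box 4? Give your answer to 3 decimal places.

Tabulate prior·likelihood by source: [1] prior 0.24, lik 0.5, product 0.1200; [2] prior 0.32, lik 0.5, product 0.1600; [3] prior 0.2, lik 0.4667, product 0.09333; [4] prior 0.12, lik 0.6667, product 0.08000; [5] prior 0.12, lik 0.4375, product 0.05250.
Normalizing constant = 0.50583; the posterior for Box 4 is its product over the sum, 0.08000/0.50583 = 0.158.

Posterior probability ≈ 0.158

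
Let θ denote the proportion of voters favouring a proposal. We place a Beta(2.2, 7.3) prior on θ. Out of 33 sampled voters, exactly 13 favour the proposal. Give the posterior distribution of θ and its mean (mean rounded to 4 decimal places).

Posterior: Beta(15.2, 27.3); mean ≈ 0.3576

The binomial likelihood is conjugate to the Beta prior: with 13 successes and 20 failures, the posterior is Beta(2.2+13, 7.3+20) = Beta(15.2, 27.3).
E[θ | data] = 15.2/(15.2+27.3) = 0.3576.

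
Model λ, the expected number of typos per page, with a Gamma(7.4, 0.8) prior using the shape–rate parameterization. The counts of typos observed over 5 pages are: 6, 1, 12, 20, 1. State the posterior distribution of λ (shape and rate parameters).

Posterior: Gamma(shape=47.4, rate=5.8)

The Poisson likelihood adds the total count to the shape and the number of exposure periods to the rate. Here ∑xᵢ = 40 and n = 5, so shape 7.4→47.4 and rate 0.8→5.8.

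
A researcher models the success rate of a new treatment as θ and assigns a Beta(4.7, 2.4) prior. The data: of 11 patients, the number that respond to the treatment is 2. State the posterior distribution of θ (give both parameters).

Posterior: Beta(6.7, 11.4)

Observing 2 successes and 9 failures updates Beta(4.7, 2.4) by adding the success and failure counts to the two shape parameters: α = 4.7+2 = 6.7, β = 2.4+9 = 11.4.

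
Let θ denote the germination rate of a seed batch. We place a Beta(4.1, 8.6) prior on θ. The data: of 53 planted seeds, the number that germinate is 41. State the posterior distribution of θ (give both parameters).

The binomial likelihood is conjugate to the Beta prior: with 41 successes and 12 failures, the posterior is Beta(4.1+41, 8.6+12) = Beta(45.1, 20.6).

Posterior: Beta(45.1, 20.6)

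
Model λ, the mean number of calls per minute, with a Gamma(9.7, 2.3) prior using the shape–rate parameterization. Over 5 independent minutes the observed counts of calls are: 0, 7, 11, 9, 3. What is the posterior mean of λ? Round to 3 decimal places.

Total count ∑xᵢ = 30 over n = 5 minutes.
Gamma is conjugate to the Poisson likelihood: posterior is Gamma(shape = 9.7+30 = 39.7, rate = 2.3+5 = 7.3).
E[λ | data] = 39.7/7.3 = 5.438.

Posterior mean ≈ 5.438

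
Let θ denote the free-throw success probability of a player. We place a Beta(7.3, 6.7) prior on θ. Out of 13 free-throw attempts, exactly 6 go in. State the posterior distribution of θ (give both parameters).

Observing 6 successes and 7 failures updates Beta(7.3, 6.7) by adding the success and failure counts to the two shape parameters: α = 7.3+6 = 13.3, β = 6.7+7 = 13.7.

Posterior: Beta(13.3, 13.7)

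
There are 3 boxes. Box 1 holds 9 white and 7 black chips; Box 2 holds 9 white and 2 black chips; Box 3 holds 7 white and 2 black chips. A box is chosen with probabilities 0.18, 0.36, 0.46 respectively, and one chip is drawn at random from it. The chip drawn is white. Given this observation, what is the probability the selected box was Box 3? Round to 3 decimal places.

P(white|Box 1) = 0.5625; P(white|Box 2) = 0.8182; P(white|Box 3) = 0.7778.
Prior × likelihood for each source: 0.18·0.5625=0.1012, 0.36·0.8182=0.2945, 0.46·0.7778=0.3578. Summing gives P(white) = 0.75357.
P(Box 3 | white) = 0.3578 / 0.75357 = 0.475.

Posterior probability ≈ 0.475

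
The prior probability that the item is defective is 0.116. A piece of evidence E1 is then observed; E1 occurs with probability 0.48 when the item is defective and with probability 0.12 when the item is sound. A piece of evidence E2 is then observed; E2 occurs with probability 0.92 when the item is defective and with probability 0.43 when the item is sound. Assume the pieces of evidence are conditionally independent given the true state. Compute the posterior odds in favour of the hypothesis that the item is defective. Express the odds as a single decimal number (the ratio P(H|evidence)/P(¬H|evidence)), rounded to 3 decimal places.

Posterior odds ≈ 1.123

Prior odds = 0.116/(1−0.116) = 0.13122.
Likelihood ratio for E1 = 0.48/0.12 = 4.0000.
Likelihood ratio for E2 = 0.92/0.43 = 2.1395.
Posterior odds = prior odds × LR₁ × LR₂ = 1.1230.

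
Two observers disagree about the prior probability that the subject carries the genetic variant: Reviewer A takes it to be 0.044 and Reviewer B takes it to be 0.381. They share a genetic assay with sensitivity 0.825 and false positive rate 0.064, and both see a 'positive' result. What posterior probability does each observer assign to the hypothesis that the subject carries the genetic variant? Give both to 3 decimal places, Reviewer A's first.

The likelihood ratio for a 'positive' result is 0.825/0.064 = 12.891.
Reviewer A: prior odds 0.044/0.956 = 0.046025; posterior odds 0.59329; posterior probability 0.372.
Reviewer B: prior odds 0.381/0.619 = 0.61551; posterior odds 7.9343; posterior probability 0.888.

Reviewer A: 0.372; Reviewer B: 0.888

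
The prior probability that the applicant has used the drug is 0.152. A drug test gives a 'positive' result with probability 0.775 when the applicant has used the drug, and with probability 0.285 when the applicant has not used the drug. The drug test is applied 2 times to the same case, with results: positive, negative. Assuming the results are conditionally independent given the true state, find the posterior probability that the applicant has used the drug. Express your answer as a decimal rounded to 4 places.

Posterior P(H) ≈ 0.1330

With H the event that the applicant has used the drug, the joint likelihood of the observed sequence is P(data|H) = 0.775·0.225 = 0.17438 and P(data|¬H) = 0.285·0.715 = 0.20377.
Bayes: P(H|data) = 0.152·0.17438 / (0.152·0.17438 + 0.848·0.20377) = 0.026505/0.19931 = 0.1330.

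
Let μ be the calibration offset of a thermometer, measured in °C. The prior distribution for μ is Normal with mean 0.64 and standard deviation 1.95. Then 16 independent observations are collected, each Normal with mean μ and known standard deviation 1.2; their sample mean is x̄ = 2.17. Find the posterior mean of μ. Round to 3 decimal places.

With known σ, the Normal prior is conjugate. Weight on the data is w = (n/σ²)/(n/σ² + 1/τ₀²) = 11.1111/(11.1111+0.262985) = 0.97688.
Posterior mean = w·x̄ + (1−w)·μ₀ = 0.97688·2.17 + 0.023121·0.64 = 2.135.

Posterior mean ≈ 2.135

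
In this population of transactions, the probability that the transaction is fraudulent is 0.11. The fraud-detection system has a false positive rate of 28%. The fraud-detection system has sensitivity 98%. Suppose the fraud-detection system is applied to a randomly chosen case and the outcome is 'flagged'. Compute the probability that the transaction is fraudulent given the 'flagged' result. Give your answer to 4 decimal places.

P(H | E) ≈ 0.3020

Let H be the event that the transaction is fraudulent. P(H) = 0.11, so P(¬H) = 0.89. With E the 'flagged' result, P(E|H) = 0.98 and P(E|¬H) = 0.28.
P(E) = 0.98·0.11 + 0.28·0.89 = 0.10780 + 0.24920 = 0.35700.
By Bayes' theorem, P(H|E) = 0.10780 / 0.35700 = 0.3020.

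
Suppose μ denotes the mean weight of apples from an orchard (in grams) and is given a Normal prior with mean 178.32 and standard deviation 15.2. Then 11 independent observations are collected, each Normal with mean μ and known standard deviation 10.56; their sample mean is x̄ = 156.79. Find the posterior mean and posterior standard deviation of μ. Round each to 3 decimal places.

Posterior mean ≈ 157.695; posterior SD ≈ 3.116

Prior precision 1/τ₀² = 1/15.2² = 0.00432825; data precision n/σ² = 11/10.56² = 0.0986427.
Posterior precision = 0.00432825 + 0.0986427 = 0.102971, giving posterior SD = 1/√0.102971 = 3.116.
Posterior mean = (0.00432825·178.32 + 0.0986427·156.79) / 0.102971 = 157.695.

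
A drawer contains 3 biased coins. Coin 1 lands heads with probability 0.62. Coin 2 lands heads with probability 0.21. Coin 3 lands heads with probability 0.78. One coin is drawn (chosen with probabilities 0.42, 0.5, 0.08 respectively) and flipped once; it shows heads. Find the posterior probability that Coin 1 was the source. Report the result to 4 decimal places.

Posterior probability ≈ 0.6087

Tabulate prior·likelihood by source: [1] prior 0.42, lik 0.62, product 0.2604; [2] prior 0.5, lik 0.21, product 0.1050; [3] prior 0.08, lik 0.78, product 0.06240.
Normalizing constant = 0.42780; the posterior for Coin 1 is its product over the sum, 0.2604/0.42780 = 0.6087.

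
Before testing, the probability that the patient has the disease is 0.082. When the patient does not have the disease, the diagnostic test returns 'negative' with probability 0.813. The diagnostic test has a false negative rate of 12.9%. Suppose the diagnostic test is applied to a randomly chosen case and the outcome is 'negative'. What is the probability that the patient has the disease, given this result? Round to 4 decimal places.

Let H be the event that the patient has the disease. P(H) = 0.082, so P(¬H) = 0.918. With E the 'negative' result, P(E|H) = 0.129 and P(E|¬H) = 0.813.
P(E) = 0.129·0.082 + 0.813·0.918 = 0.010578 + 0.74633 = 0.75691.
By Bayes' theorem, P(H|E) = 0.010578 / 0.75691 = 0.0140.

P(H | E) ≈ 0.0140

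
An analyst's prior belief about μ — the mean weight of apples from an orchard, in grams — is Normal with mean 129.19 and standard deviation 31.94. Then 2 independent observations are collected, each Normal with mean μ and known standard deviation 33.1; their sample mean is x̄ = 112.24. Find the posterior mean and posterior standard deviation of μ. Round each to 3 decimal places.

Prior precision 1/τ₀² = 1/31.94² = 0.00098023; data precision n/σ² = 2/33.1² = 0.00182547.
Posterior precision = 0.00098023 + 0.00182547 = 0.00280570, giving posterior SD = 1/√0.00280570 = 18.879.
Posterior mean = (0.00098023·129.19 + 0.00182547·112.24) / 0.00280570 = 118.162.

Posterior mean ≈ 118.162; posterior SD ≈ 18.879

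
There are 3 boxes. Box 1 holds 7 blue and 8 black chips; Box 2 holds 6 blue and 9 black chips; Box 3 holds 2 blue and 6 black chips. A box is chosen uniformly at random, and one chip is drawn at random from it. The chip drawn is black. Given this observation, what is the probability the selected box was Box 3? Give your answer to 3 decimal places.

Posterior probability ≈ 0.398

P(black|Box 1) = 0.5333; P(black|Box 2) = 0.6; P(black|Box 3) = 0.75.
Prior × likelihood for each source: 0.333333·0.5333=0.1778, 0.333333·0.6=0.2000, 0.333333·0.75=0.2500. Summing gives P(black) = 0.62778.
P(Box 3 | black) = 0.2500 / 0.62778 = 0.398.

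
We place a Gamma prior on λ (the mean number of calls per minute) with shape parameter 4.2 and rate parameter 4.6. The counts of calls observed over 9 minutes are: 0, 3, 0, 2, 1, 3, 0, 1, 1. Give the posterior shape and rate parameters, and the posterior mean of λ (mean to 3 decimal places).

Posterior: Gamma(shape=15.2, rate=13.6); mean ≈ 1.118

Total count ∑xᵢ = 11 over n = 9 minutes.
Gamma is conjugate to the Poisson likelihood: posterior is Gamma(shape = 4.2+11 = 15.2, rate = 4.6+9 = 13.6).
E[λ | data] = 15.2/13.6 = 1.118.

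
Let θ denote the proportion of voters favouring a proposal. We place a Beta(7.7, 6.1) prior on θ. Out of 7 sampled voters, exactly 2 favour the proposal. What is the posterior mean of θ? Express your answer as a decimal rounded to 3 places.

Posterior mean ≈ 0.466

Observing 2 successes and 5 failures updates Beta(7.7, 6.1) by adding the success and failure counts to the two shape parameters: α = 7.7+2 = 9.7, β = 6.1+5 = 11.1.
Posterior mean = α/(α+β) = 9.7/20.8 = 0.466.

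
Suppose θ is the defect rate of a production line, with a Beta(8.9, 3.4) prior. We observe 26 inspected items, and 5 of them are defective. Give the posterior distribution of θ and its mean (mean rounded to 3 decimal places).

Observing 5 successes and 21 failures updates Beta(8.9, 3.4) by adding the success and failure counts to the two shape parameters: α = 8.9+5 = 13.9, β = 3.4+21 = 24.4.
E[θ | data] = 13.9/(13.9+24.4) = 0.363.

Posterior: Beta(13.9, 24.4); mean ≈ 0.363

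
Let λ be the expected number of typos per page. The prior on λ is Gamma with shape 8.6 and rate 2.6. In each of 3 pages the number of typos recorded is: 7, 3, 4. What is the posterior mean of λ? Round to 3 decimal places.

Total count ∑xᵢ = 14 over n = 3 pages.
Gamma is conjugate to the Poisson likelihood: posterior is Gamma(shape = 8.6+14 = 22.6, rate = 2.6+3 = 5.6).
E[λ | data] = 22.6/5.6 = 4.036.

Posterior mean ≈ 4.036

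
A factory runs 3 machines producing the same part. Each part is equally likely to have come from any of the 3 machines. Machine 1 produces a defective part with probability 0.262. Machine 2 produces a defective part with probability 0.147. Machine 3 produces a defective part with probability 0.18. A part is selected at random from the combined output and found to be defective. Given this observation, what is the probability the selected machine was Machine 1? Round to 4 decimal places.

P(defective|M1) = 0.262; P(defective|M2) = 0.147; P(defective|M3) = 0.18.
Prior × likelihood for each source: 0.333333·0.262=0.08733, 0.333333·0.147=0.04900, 0.333333·0.18=0.06000. Summing gives P(defective) = 0.19633.
P(Machine 1 | defective) = 0.08733 / 0.19633 = 0.4448.

Posterior probability ≈ 0.4448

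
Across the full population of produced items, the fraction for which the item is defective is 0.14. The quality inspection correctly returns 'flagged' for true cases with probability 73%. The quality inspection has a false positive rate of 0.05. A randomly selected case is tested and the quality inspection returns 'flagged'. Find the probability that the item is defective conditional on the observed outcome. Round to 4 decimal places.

Write H for 'the item is defective'. Prior odds H:¬H = 0.14/0.86 = 0.16279. For the 'flagged' outcome, the likelihood ratio is 0.73/0.05 = 14.600.
Posterior odds = 0.16279 × 14.600 = 2.3767, so P(H|E) = 2.3767/(1+2.3767) = 0.7039.

P(H | E) ≈ 0.7039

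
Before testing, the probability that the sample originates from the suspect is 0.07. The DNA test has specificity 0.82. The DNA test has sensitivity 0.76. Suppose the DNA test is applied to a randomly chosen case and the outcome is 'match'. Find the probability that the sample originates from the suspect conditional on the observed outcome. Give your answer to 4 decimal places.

Write H for 'the sample originates from the suspect'. Prior odds H:¬H = 0.07/0.93 = 0.075269. For the 'match' outcome, the likelihood ratio is 0.76/0.18 = 4.2222.
Posterior odds = 0.075269 × 4.2222 = 0.31780, so P(H|E) = 0.31780/(1+0.31780) = 0.2412.

P(H | E) ≈ 0.2412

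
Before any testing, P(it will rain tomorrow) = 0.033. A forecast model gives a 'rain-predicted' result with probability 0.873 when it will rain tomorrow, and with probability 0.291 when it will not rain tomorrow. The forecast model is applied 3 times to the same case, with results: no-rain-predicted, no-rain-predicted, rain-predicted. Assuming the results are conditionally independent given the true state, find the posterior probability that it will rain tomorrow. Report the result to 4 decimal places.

Posterior P(H) ≈ 0.0033

With H the event that it will rain tomorrow, the joint likelihood of the observed sequence is P(data|H) = 0.127·0.127·0.873 = 0.014081 and P(data|¬H) = 0.709·0.709·0.291 = 0.14628.
Bayes: P(H|data) = 0.033·0.014081 / (0.033·0.014081 + 0.967·0.14628) = 0.00046466/0.14192 = 0.0033.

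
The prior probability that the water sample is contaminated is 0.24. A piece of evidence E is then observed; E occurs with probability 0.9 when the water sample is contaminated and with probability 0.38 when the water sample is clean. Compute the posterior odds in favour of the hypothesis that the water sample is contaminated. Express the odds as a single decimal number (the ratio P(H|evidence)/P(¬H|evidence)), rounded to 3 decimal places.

Prior odds = 0.24/(1−0.24) = 0.31579. In log-odds, ln(0.31579) = -1.1527.
Add log likelihood ratio: ln(2.3684) = 0.86222.
Posterior log-odds = -0.29046, so posterior odds = exp(-0.29046) = 0.74792.

Posterior odds ≈ 0.748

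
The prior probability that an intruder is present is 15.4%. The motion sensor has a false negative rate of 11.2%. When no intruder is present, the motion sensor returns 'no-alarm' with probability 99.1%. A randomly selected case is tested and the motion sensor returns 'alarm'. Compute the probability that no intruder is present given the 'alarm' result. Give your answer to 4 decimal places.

P(¬H | E) ≈ 0.0527

Let H be the event that an intruder is present. P(H) = 0.154, so P(¬H) = 0.846. With E the 'alarm' result, P(E|H) = 0.888 and P(E|¬H) = 0.009.
P(E) = 0.888·0.154 + 0.009·0.846 = 0.13675 + 0.0076140 = 0.14437.
By Bayes' theorem, P(H|E) = 0.13675 / 0.14437 = 0.9473. Hence P(¬H|E) = 1 − 0.9473 = 0.0527.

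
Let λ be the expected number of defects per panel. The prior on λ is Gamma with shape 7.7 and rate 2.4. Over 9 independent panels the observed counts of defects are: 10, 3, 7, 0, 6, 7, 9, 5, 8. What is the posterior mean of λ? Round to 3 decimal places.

Total count ∑xᵢ = 55 over n = 9 panels.
Gamma is conjugate to the Poisson likelihood: posterior is Gamma(shape = 7.7+55 = 62.7, rate = 2.4+9 = 11.4).
E[λ | data] = 62.7/11.4 = 5.500.

Posterior mean ≈ 5.500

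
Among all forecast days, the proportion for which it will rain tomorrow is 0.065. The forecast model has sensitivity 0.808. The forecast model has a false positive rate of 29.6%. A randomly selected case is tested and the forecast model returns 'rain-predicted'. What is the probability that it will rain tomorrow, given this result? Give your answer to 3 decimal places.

P(H | E) ≈ 0.159

Write H for 'it will rain tomorrow'. Prior odds H:¬H = 0.065/0.935 = 0.069519. For the 'rain-predicted' outcome, the likelihood ratio is 0.808/0.296 = 2.7297.
Posterior odds = 0.069519 × 2.7297 = 0.18977, so P(H|E) = 0.18977/(1+0.18977) = 0.159.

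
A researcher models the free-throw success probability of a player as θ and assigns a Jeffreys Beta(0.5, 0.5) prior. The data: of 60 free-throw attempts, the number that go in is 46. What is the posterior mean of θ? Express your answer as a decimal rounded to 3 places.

The binomial likelihood is conjugate to the Beta prior: with 46 successes and 14 failures, the posterior is Beta(0.5+46, 0.5+14) = Beta(46.5, 14.5).
E[θ | data] = 46.5/(46.5+14.5) = 0.762.

Posterior mean ≈ 0.762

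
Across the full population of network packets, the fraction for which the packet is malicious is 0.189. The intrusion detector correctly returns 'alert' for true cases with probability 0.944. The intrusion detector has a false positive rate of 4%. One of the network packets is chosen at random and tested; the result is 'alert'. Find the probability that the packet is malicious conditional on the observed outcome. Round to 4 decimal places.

P(H | E) ≈ 0.8462

Let H be the event that the packet is malicious. P(H) = 0.189, so P(¬H) = 0.811. With E the 'alert' result, P(E|H) = 0.944 and P(E|¬H) = 0.04.
P(E) = 0.944·0.189 + 0.04·0.811 = 0.17842 + 0.032440 = 0.21086.
By Bayes' theorem, P(H|E) = 0.17842 / 0.21086 = 0.8462.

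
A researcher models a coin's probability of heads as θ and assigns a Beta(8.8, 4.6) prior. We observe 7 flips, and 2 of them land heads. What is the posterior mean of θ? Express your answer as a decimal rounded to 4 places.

Posterior mean ≈ 0.5294

The binomial likelihood is conjugate to the Beta prior: with 2 successes and 5 failures, the posterior is Beta(8.8+2, 4.6+5) = Beta(10.8, 9.6).
E[θ | data] = 10.8/(10.8+9.6) = 0.5294.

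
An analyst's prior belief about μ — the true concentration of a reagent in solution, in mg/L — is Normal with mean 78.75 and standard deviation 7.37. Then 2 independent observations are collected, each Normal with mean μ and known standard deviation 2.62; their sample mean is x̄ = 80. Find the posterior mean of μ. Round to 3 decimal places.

Posterior mean ≈ 79.926

With known σ, the Normal prior is conjugate. Weight on the data is w = (n/σ²)/(n/σ² + 1/τ₀²) = 0.291358/(0.291358+0.0184105) = 0.94057.
Posterior mean = w·x̄ + (1−w)·μ₀ = 0.94057·80 + 0.059433·78.75 = 79.926.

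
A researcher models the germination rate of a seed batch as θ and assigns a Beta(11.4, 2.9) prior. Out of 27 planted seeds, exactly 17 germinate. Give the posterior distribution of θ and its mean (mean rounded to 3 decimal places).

Posterior: Beta(28.4, 12.9); mean ≈ 0.688

Observing 17 successes and 10 failures updates Beta(11.4, 2.9) by adding the success and failure counts to the two shape parameters: α = 11.4+17 = 28.4, β = 2.9+10 = 12.9.
Posterior mean = α/(α+β) = 28.4/41.3 = 0.688.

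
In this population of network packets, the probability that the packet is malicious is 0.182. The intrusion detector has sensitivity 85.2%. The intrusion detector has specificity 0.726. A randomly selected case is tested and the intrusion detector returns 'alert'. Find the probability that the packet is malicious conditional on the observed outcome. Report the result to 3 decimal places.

P(H | E) ≈ 0.409

Let H be the event that the packet is malicious. P(H) = 0.182, so P(¬H) = 0.818. With E the 'alert' result, P(E|H) = 0.852 and P(E|¬H) = 0.274.
P(E) = 0.852·0.182 + 0.274·0.818 = 0.15506 + 0.22413 = 0.37920.
By Bayes' theorem, P(H|E) = 0.15506 / 0.37920 = 0.409.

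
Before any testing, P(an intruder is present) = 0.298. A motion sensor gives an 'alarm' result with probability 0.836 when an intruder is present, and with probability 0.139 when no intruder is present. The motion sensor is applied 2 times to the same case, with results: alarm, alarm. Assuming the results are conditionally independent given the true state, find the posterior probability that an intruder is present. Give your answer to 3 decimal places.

Posterior P(H) ≈ 0.939

Let H be the event that an intruder is present; start with P(H) = 0.298. P('alarm'|H) = 0.836, P('alarm'|¬H) = 0.139.
Update on result 1 ('alarm'): P(H) ← 0.836·0.2980 / (0.836·0.2980 + 0.139·0.7020) = 0.24913/0.34671 = 0.7186.
Update on result 2 ('alarm'): P(H) ← 0.836·0.7186 / (0.836·0.7186 + 0.139·0.2814) = 0.60071/0.63983 = 0.9389.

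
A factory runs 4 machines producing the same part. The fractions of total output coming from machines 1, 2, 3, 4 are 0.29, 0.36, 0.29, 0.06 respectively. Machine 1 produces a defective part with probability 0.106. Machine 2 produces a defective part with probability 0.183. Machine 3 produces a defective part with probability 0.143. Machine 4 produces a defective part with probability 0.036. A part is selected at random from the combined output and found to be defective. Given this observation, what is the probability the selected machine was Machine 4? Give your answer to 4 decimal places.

Posterior probability ≈ 0.0154

Tabulate prior·likelihood by source: [1] prior 0.29, lik 0.106, product 0.03074; [2] prior 0.36, lik 0.183, product 0.06588; [3] prior 0.29, lik 0.143, product 0.04147; [4] prior 0.06, lik 0.036, product 0.002160.
Normalizing constant = 0.14025; the posterior for Machine 4 is its product over the sum, 0.002160/0.14025 = 0.0154.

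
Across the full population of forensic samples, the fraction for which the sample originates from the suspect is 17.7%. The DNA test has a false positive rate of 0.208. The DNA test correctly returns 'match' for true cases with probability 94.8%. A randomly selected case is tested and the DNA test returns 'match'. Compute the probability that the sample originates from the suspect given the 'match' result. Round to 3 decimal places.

P(H | E) ≈ 0.495

Write H for 'the sample originates from the suspect'. Prior odds H:¬H = 0.177/0.823 = 0.21507. For the 'match' outcome, the likelihood ratio is 0.948/0.208 = 4.5577.
Posterior odds = 0.21507 × 4.5577 = 0.98021, so P(H|E) = 0.98021/(1+0.98021) = 0.495.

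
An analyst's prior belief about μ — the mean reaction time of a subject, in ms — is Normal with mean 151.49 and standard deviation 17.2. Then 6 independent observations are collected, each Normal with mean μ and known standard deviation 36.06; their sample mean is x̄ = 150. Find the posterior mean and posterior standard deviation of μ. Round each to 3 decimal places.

Prior precision 1/τ₀² = 1/17.2² = 0.00338021; data precision n/σ² = 6/36.06² = 0.00461424.
Posterior precision = 0.00338021 + 0.00461424 = 0.00799444, giving posterior SD = 1/√0.00799444 = 11.184.
Posterior mean = (0.00338021·151.49 + 0.00461424·150) / 0.00799444 = 150.630.

Posterior mean ≈ 150.630; posterior SD ≈ 11.184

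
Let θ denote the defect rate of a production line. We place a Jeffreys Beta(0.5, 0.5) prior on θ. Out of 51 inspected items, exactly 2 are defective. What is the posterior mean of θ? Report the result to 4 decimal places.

Observing 2 successes and 49 failures updates Beta(0.5, 0.5) by adding the success and failure counts to the two shape parameters: α = 0.5+2 = 2.5, β = 0.5+49 = 49.5.
Posterior mean = α/(α+β) = 2.5/52 = 0.0481.

Posterior mean ≈ 0.0481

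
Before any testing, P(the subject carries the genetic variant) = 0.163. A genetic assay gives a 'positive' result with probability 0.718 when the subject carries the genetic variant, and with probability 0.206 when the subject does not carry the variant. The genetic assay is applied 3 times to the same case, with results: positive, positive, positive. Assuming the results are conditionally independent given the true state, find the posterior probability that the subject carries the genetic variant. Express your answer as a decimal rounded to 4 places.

Let H be the event that the subject carries the genetic variant; start with P(H) = 0.163. P('positive'|H) = 0.718, P('positive'|¬H) = 0.206.
Update on result 1 ('positive'): P(H) ← 0.718·0.1630 / (0.718·0.1630 + 0.206·0.8370) = 0.11703/0.28946 = 0.4043.
Update on result 2 ('positive'): P(H) ← 0.718·0.4043 / (0.718·0.4043 + 0.206·0.5957) = 0.29030/0.41301 = 0.7029.
Update on result 3 ('positive'): P(H) ← 0.718·0.7029 / (0.718·0.7029 + 0.206·0.2971) = 0.50468/0.56588 = 0.8918.

Posterior P(H) ≈ 0.8918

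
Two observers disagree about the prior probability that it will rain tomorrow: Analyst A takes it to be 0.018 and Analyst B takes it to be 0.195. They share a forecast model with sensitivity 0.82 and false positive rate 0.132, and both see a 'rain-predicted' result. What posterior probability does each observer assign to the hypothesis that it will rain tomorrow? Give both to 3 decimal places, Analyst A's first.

P('+'|H) = 0.82, P('+'|¬H) = 0.132.
Analyst A: numerator 0.82·0.018 = 0.014760; evidence = 0.014760+0.132·0.982 = 0.14438; posterior = 0.102.
Analyst B: numerator 0.82·0.195 = 0.15990; evidence = 0.15990+0.132·0.805 = 0.26616; posterior = 0.601.

Analyst A: 0.102; Analyst B: 0.601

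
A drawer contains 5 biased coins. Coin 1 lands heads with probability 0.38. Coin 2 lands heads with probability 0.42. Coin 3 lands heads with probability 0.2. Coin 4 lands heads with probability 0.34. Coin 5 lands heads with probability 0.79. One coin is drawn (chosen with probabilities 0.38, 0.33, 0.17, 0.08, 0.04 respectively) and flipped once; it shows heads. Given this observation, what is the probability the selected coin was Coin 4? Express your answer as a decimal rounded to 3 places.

Posterior probability ≈ 0.072

Tabulate prior·likelihood by source: [1] prior 0.38, lik 0.38, product 0.1444; [2] prior 0.33, lik 0.42, product 0.1386; [3] prior 0.17, lik 0.2, product 0.03400; [4] prior 0.08, lik 0.34, product 0.02720; [5] prior 0.04, lik 0.79, product 0.03160.
Normalizing constant = 0.37580; the posterior for Coin 4 is its product over the sum, 0.02720/0.37580 = 0.072.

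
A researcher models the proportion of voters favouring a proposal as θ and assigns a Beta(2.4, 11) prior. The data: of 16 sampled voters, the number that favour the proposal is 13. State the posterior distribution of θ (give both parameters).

Observing 13 successes and 3 failures updates Beta(2.4, 11) by adding the success and failure counts to the two shape parameters: α = 2.4+13 = 15.4, β = 11+3 = 14.

Posterior: Beta(15.4, 14)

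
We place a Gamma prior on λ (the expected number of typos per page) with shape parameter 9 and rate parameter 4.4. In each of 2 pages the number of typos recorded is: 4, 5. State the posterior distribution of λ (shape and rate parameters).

Total count ∑xᵢ = 9 over n = 2 pages.
Gamma is conjugate to the Poisson likelihood: posterior is Gamma(shape = 9+9 = 18, rate = 4.4+2 = 6.4).

Posterior: Gamma(shape=18, rate=6.4)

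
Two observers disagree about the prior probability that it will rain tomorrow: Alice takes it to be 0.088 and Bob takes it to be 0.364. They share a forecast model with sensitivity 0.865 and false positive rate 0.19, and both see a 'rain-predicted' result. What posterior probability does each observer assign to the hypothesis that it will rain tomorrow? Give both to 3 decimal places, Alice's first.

Alice: 0.305; Bob: 0.723

The likelihood ratio for a 'rain-predicted' result is 0.865/0.19 = 4.5526.
Alice: prior odds 0.088/0.912 = 0.096491; posterior odds 0.43929; posterior probability 0.305.
Bob: prior odds 0.364/0.636 = 0.57233; posterior odds 2.6056; posterior probability 0.723.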